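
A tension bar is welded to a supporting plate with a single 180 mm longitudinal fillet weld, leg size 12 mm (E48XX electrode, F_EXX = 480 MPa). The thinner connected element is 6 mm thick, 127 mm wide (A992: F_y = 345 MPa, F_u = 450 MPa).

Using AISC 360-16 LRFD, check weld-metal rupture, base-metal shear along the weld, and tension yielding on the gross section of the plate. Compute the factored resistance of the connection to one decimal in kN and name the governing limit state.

218.7 kN (base-metal shear governs)

Weld metal: throat = 0.707×12 = 8.484 mm, L = 180 mm. φR_n = 0.75 × 0.6 × 480 × 8.484 × 180 = 329.9 kN.
Base metal shear (6 mm plate): yield φR_n = 1.0×0.6×345×6×180 = 223.6 kN; rupture φR_n = 0.75×0.6×450×6×180 = 218.7 kN; take 218.7 kN (rupture).
Tension yield (gross): A_g = 127×6 = 762 mm². φR_n = 0.90 × 345 × 762 = 236.6 kN.
Governing: min(329.9, 218.7, 236.6) = 218.7 kN → base-metal shear.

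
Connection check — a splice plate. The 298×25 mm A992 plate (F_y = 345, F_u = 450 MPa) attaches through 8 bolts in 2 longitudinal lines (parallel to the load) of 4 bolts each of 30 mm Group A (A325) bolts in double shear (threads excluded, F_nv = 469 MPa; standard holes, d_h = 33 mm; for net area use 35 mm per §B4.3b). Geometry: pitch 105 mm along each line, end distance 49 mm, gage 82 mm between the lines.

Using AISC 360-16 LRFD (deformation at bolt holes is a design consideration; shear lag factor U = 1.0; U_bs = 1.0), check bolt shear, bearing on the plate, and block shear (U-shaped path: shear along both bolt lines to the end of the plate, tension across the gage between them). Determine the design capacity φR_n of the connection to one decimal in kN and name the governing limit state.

Bolt shear: A_b = π(30)²/4 = 706.86 mm². φR_n = 0.75 × 469 × 706.86 × 8 × 2 = 3978.2 kN.
Bearing (25 mm plate, F_u = 450 MPa): end bolts L_c = 49 − 33/2 = 32.5, R_n = min(1.2×32.5×25×450, 2.4×30×25×450) = 438.75 kN/bolt; interior L_c = 105 − 33 = 72, R_n = 810 kN/bolt. φR_n = 0.75 × (2×438.75 + 6×810) = 4303.1 kN.
Block shear: shear path 2×[49+3×105] = 2×364 mm, A_gv = 18200, A_nv = 2×(364 − 3.5×35)×25 = 12075 mm²; tension across gage: (82 − 1×35)×25 = 1175 mm². R_n = min(0.6×450×12075, 0.6×345×18200) + 1.0×450×1175 = min(3260.3, 3767.4) + 528.75 = 3789.1 kN. φR_n = 0.75 × 3789.1 = 2841.8 kN.
Governing: min(3978.2, 4303.1, 2841.8) = 2841.8 kN → block shear.

2841.8 kN (block shear governs)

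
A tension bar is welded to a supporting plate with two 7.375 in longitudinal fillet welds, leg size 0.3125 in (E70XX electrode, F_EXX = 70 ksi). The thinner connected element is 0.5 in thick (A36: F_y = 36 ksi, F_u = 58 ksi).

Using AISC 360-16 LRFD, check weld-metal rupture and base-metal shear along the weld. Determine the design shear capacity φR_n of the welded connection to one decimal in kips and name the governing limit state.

Weld metal: throat = 0.707×0.3125 = 0.22094 in, L = 2×7.375 = 14.75 in. φR_n = 0.75 × 0.6 × 70 × 0.22094 × 14.75 = 102.7 kips.
Base metal shear (0.5 in plate): yield φR_n = 1.0×0.6×36×0.5×14.75 = 159.3 kips; rupture φR_n = 0.75×0.6×58×0.5×14.75 = 192.5 kips; take 159.3 kips (yield).
Governing: min(102.7, 159.3) = 102.7 kips → weld metal.

102.7 kips (weld metal governs)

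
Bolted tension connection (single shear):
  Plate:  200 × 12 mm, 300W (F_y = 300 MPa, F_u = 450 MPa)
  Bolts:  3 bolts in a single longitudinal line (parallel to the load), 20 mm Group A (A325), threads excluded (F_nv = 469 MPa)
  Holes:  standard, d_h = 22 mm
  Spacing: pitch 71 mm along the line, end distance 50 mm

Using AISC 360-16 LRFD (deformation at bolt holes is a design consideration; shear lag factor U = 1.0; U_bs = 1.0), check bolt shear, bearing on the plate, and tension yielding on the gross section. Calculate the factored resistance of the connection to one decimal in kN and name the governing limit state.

331.5 kN (bolt shear governs)

Bolt shear: A_b = π(20)²/4 = 314.16 mm². φR_n = 0.75 × 469 × 314.16 × 3 × 1 = 331.5 kN.
Bearing (12 mm plate, F_u = 450 MPa): end bolts L_c = 50 − 22/2 = 39, R_n = min(1.2×39×12×450, 2.4×20×12×450) = 252.72 kN/bolt; interior L_c = 71 − 22 = 49, R_n = 259.2 kN/bolt. φR_n = 0.75 × (1×252.72 + 2×259.2) = 578.3 kN.
Tension yield (gross): A_g = 200×12 = 2400 mm². φR_n = 0.90 × 300 × 2400 = 648.0 kN.
Governing: min(331.5, 578.3, 648.0) = 331.5 kN → bolt shear.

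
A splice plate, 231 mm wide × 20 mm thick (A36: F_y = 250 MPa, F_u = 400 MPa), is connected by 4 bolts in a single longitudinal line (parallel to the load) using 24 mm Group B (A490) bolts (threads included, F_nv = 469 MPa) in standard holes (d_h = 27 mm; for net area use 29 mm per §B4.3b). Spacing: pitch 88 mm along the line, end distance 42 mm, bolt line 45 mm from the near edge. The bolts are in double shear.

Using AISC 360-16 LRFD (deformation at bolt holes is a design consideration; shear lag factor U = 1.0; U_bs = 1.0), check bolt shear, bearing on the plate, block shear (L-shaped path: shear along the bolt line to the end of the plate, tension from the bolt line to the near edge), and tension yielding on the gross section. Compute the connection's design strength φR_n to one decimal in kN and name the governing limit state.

871.5 kN (block shear governs)

Bolt shear: A_b = π(24)²/4 = 452.39 mm². φR_n = 0.75 × 469 × 452.39 × 4 × 2 = 1273.0 kN.
Bearing (20 mm plate, F_u = 400 MPa): end bolts L_c = 42 − 27/2 = 28.5, R_n = min(1.2×28.5×20×400, 2.4×24×20×400) = 273.6 kN/bolt; interior L_c = 88 − 27 = 61, R_n = 460.8 kN/bolt. φR_n = 0.75 × (1×273.6 + 3×460.8) = 1242.0 kN.
Block shear: shear path 1×[42+3×88] = 1×306 mm, A_gv = 6120, A_nv = 1×(306 − 3.5×29)×20 = 4090 mm²; tension to near edge: (45 − 0.5×29)×20 = 610 mm². R_n = min(0.6×400×4090, 0.6×250×6120) + 1.0×400×610 = min(981.6, 918) + 244 = 1162 kN. φR_n = 0.75 × 1162 = 871.5 kN.
Tension yield (gross): A_g = 231×20 = 4620 mm². φR_n = 0.90 × 250 × 4620 = 1039.5 kN.
Governing: min(1273.0, 1242.0, 871.5, 1039.5) = 871.5 kN → block shear.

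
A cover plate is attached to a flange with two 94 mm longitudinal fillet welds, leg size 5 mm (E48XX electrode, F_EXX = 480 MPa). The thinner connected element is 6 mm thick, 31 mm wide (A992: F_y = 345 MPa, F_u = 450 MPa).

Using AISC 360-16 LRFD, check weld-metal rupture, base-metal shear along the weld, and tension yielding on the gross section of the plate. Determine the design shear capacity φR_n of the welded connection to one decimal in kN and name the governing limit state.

57.8 kN (gross-section yield governs)

Weld metal: throat = 0.707×5 = 3.535 mm, L = 2×94 = 188 mm. φR_n = 0.75 × 0.6 × 480 × 3.535 × 188 = 143.5 kN.
Base metal shear (6 mm plate): yield φR_n = 1.0×0.6×345×6×188 = 233.5 kN; rupture φR_n = 0.75×0.6×450×6×188 = 228.4 kN; take 228.4 kN (rupture).
Tension yield (gross): A_g = 31×6 = 186 mm². φR_n = 0.90 × 345 × 186 = 57.8 kN.
Governing: min(143.5, 228.4, 57.8) = 57.8 kN → gross-section yield.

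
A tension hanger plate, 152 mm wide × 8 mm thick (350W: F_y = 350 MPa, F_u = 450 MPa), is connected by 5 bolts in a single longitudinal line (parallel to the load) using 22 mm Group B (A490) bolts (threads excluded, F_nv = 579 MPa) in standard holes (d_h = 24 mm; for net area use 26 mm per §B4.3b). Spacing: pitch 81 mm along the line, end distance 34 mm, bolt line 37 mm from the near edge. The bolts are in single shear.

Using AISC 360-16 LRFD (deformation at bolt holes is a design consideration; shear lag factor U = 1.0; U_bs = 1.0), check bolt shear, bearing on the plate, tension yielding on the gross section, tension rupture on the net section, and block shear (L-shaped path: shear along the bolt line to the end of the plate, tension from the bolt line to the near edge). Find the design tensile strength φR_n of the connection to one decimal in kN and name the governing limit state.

340.2 kN (net-section rupture governs)

Bolt shear: A_b = π(22)²/4 = 380.13 mm². φR_n = 0.75 × 579 × 380.13 × 5 × 1 = 825.4 kN.
Bearing (8 mm plate, F_u = 450 MPa): end bolts L_c = 34 − 24/2 = 22, R_n = min(1.2×22×8×450, 2.4×22×8×450) = 95.04 kN/bolt; interior L_c = 81 − 24 = 57, R_n = 190.08 kN/bolt. φR_n = 0.75 × (1×95.04 + 4×190.08) = 641.5 kN.
Tension yield (gross): A_g = 152×8 = 1216 mm². φR_n = 0.90 × 350 × 1216 = 383.0 kN.
Tension rupture (net): A_n = (152 − 1×26)×8 = 1008 mm² (U = 1.0, A_e = A_n). φR_n = 0.75 × 450 × 1008 = 340.2 kN.
Block shear: shear path 1×[34+4×81] = 1×358 mm, A_gv = 2864, A_nv = 1×(358 − 4.5×26)×8 = 1928 mm²; tension to near edge: (37 − 0.5×26)×8 = 192 mm². R_n = min(0.6×450×1928, 0.6×350×2864) + 1.0×450×192 = min(520.56, 601.44) + 86.4 = 606.96 kN. φR_n = 0.75 × 606.96 = 455.2 kN.
Governing: min(825.4, 641.5, 383.0, 340.2, 455.2) = 340.2 kN → net-section rupture.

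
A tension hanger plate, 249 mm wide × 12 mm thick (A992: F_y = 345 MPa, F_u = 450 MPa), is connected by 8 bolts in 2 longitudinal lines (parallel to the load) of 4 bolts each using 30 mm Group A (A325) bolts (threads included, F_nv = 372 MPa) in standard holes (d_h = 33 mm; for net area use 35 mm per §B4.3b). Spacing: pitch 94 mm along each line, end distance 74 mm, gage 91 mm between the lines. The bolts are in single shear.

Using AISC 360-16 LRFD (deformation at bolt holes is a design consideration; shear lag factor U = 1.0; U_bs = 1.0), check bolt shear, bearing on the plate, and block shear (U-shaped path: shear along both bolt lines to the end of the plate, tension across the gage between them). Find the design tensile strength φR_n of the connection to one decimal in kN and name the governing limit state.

1361.6 kN (block shear governs)

Bolt shear: A_b = π(30)²/4 = 706.86 mm². φR_n = 0.75 × 372 × 706.86 × 8 × 1 = 1577.7 kN.
Bearing (12 mm plate, F_u = 450 MPa): end bolts L_c = 74 − 33/2 = 57.5, R_n = min(1.2×57.5×12×450, 2.4×30×12×450) = 372.6 kN/bolt; interior L_c = 94 − 33 = 61, R_n = 388.8 kN/bolt. φR_n = 0.75 × (2×372.6 + 6×388.8) = 2308.5 kN.
Block shear: shear path 2×[74+3×94] = 2×356 mm, A_gv = 8544, A_nv = 2×(356 − 3.5×35)×12 = 5604 mm²; tension across gage: (91 − 1×35)×12 = 672 mm². R_n = min(0.6×450×5604, 0.6×345×8544) + 1.0×450×672 = min(1513.1, 1768.6) + 302.4 = 1815.5 kN. φR_n = 0.75 × 1815.5 = 1361.6 kN.
Governing: min(1577.7, 2308.5, 1361.6) = 1361.6 kN → block shear.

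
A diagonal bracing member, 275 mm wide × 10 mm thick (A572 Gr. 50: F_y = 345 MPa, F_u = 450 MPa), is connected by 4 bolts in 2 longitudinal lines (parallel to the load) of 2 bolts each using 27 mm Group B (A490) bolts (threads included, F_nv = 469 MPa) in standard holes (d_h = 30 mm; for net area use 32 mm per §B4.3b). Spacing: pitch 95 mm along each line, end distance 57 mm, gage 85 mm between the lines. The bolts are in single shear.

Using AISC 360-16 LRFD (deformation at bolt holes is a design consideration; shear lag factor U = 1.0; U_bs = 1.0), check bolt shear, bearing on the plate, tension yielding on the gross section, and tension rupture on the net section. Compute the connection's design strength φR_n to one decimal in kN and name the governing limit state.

712.1 kN (net-section rupture governs)

Bolt shear: A_b = π(27)²/4 = 572.56 mm². φR_n = 0.75 × 469 × 572.56 × 4 × 1 = 805.6 kN.
Bearing (10 mm plate, F_u = 450 MPa): end bolts L_c = 57 − 30/2 = 42, R_n = min(1.2×42×10×450, 2.4×27×10×450) = 226.8 kN/bolt; interior L_c = 95 − 30 = 65, R_n = 291.6 kN/bolt. φR_n = 0.75 × (2×226.8 + 2×291.6) = 777.6 kN.
Tension yield (gross): A_g = 275×10 = 2750 mm². φR_n = 0.90 × 345 × 2750 = 853.9 kN.
Tension rupture (net): A_n = (275 − 2×32)×10 = 2110 mm² (U = 1.0, A_e = A_n). φR_n = 0.75 × 450 × 2110 = 712.1 kN.
Governing: min(805.6, 777.6, 853.9, 712.1) = 712.1 kN → net-section rupture.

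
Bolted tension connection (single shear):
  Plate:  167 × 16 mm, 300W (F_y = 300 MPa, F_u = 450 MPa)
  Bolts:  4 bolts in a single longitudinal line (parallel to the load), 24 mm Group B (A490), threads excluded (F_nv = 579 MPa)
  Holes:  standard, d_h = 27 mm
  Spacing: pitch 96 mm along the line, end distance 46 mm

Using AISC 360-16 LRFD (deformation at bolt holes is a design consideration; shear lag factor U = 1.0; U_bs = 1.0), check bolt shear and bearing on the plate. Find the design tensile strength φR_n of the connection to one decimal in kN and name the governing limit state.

Bolt shear: A_b = π(24)²/4 = 452.39 mm². φR_n = 0.75 × 579 × 452.39 × 4 × 1 = 785.8 kN.
Bearing (16 mm plate, F_u = 450 MPa): end bolts L_c = 46 − 27/2 = 32.5, R_n = min(1.2×32.5×16×450, 2.4×24×16×450) = 280.8 kN/bolt; interior L_c = 96 − 27 = 69, R_n = 414.72 kN/bolt. φR_n = 0.75 × (1×280.8 + 3×414.72) = 1143.7 kN.
Governing: min(785.8, 1143.7) = 785.8 kN → bolt shear.

785.8 kN (bolt shear governs)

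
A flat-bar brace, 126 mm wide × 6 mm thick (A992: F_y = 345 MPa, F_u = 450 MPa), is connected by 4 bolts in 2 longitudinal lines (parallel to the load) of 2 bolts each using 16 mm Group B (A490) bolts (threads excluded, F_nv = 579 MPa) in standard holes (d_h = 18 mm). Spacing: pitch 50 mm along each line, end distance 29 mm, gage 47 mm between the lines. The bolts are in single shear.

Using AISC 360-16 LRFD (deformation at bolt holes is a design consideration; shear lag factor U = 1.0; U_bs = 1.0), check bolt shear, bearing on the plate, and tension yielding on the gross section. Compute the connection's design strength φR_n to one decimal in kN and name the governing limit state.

Bolt shear: A_b = π(16)²/4 = 201.06 mm². φR_n = 0.75 × 579 × 201.06 × 4 × 1 = 349.2 kN.
Bearing (6 mm plate, F_u = 450 MPa): end bolts L_c = 29 − 18/2 = 20, R_n = min(1.2×20×6×450, 2.4×16×6×450) = 64.8 kN/bolt; interior L_c = 50 − 18 = 32, R_n = 103.68 kN/bolt. φR_n = 0.75 × (2×64.8 + 2×103.68) = 252.7 kN.
Tension yield (gross): A_g = 126×6 = 756 mm². φR_n = 0.90 × 345 × 756 = 234.7 kN.
Governing: min(349.2, 252.7, 234.7) = 234.7 kN → gross-section yield.

234.7 kN (gross-section yield governs)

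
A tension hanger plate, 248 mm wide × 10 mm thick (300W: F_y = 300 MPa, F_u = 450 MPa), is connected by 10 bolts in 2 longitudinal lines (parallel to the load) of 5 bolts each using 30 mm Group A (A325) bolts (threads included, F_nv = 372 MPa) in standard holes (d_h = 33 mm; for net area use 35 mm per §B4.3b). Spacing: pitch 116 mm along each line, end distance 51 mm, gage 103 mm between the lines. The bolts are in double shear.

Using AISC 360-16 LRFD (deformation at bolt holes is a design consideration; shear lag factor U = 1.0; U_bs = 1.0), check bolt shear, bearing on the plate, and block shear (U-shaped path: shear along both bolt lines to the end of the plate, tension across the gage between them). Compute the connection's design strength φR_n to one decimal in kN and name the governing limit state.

1620.0 kN (block shear governs)

Bolt shear: A_b = π(30)²/4 = 706.86 mm². φR_n = 0.75 × 372 × 706.86 × 10 × 2 = 3944.3 kN.
Bearing (10 mm plate, F_u = 450 MPa): end bolts L_c = 51 − 33/2 = 34.5, R_n = min(1.2×34.5×10×450, 2.4×30×10×450) = 186.3 kN/bolt; interior L_c = 116 − 33 = 83, R_n = 324 kN/bolt. φR_n = 0.75 × (2×186.3 + 8×324) = 2223.5 kN.
Block shear: shear path 2×[51+4×116] = 2×515 mm, A_gv = 10300, A_nv = 2×(515 − 4.5×35)×10 = 7150 mm²; tension across gage: (103 − 1×35)×10 = 680 mm². R_n = min(0.6×450×7150, 0.6×300×10300) + 1.0×450×680 = min(1930.5, 1854) + 306 = 2160 kN. φR_n = 0.75 × 2160 = 1620.0 kN.
Governing: min(3944.3, 2223.5, 1620.0) = 1620.0 kN → block shear.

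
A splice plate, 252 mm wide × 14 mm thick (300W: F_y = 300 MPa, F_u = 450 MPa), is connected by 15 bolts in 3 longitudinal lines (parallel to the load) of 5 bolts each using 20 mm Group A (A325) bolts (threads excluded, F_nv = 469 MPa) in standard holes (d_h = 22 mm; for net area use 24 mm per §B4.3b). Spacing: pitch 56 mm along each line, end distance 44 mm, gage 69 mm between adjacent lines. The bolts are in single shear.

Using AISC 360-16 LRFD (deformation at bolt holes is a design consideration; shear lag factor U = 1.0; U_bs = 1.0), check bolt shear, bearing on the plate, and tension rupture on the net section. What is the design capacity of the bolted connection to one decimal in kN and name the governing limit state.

Bolt shear: A_b = π(20)²/4 = 314.16 mm². φR_n = 0.75 × 469 × 314.16 × 15 × 1 = 1657.6 kN.
Bearing (14 mm plate, F_u = 450 MPa): end bolts L_c = 44 − 22/2 = 33, R_n = min(1.2×33×14×450, 2.4×20×14×450) = 249.48 kN/bolt; interior L_c = 56 − 22 = 34, R_n = 257.04 kN/bolt. φR_n = 0.75 × (3×249.48 + 12×257.04) = 2874.7 kN.
Tension rupture (net): A_n = (252 − 3×24)×14 = 2520 mm² (U = 1.0, A_e = A_n). φR_n = 0.75 × 450 × 2520 = 850.5 kN.
Governing: min(1657.6, 2874.7, 850.5) = 850.5 kN → net-section rupture.

850.5 kN (net-section rupture governs)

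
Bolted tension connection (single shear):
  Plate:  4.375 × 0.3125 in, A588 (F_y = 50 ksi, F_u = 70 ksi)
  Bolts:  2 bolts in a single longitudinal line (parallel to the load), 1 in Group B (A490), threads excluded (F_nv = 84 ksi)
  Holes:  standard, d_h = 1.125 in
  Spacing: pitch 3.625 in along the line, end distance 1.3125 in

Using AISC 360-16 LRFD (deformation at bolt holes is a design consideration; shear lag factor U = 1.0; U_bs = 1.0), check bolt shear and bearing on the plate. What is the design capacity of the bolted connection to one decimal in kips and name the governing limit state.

Bolt shear: A_b = π(1)²/4 = 0.7854 in². φR_n = 0.75 × 84 × 0.7854 × 2 × 1 = 99.0 kips.
Bearing (0.3125 in plate, F_u = 70 ksi): end bolts L_c = 1.3125 − 1.125/2 = 0.75, R_n = min(1.2×0.75×0.3125×70, 2.4×1×0.3125×70) = 19.688 kips/bolt; interior L_c = 3.625 − 1.125 = 2.5, R_n = 52.5 kips/bolt. φR_n = 0.75 × (1×19.688 + 1×52.5) = 54.1 kips.
Governing: min(99.0, 54.1) = 54.1 kips → bearing.

54.1 kips (bearing governs)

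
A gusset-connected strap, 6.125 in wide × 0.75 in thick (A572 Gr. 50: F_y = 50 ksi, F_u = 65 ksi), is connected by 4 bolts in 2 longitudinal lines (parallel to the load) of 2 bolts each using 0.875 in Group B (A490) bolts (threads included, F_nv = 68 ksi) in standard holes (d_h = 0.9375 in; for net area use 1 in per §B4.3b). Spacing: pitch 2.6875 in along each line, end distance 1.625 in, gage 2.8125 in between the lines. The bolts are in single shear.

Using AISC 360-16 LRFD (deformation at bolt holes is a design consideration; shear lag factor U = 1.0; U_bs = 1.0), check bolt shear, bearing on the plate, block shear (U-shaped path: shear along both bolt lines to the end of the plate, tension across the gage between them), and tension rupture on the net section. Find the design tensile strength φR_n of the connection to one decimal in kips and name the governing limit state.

Bolt shear: A_b = π(0.875)²/4 = 0.60132 in². φR_n = 0.75 × 68 × 0.60132 × 4 × 1 = 122.7 kips.
Bearing (0.75 in plate, F_u = 65 ksi): end bolts L_c = 1.625 − 0.9375/2 = 1.15625, R_n = min(1.2×1.15625×0.75×65, 2.4×0.875×0.75×65) = 67.641 kips/bolt; interior L_c = 2.6875 − 0.9375 = 1.75, R_n = 102.38 kips/bolt. φR_n = 0.75 × (2×67.641 + 2×102.38) = 255.0 kips.
Block shear: shear path 2×[1.625+1×2.6875] = 2×4.3125 in, A_gv = 6.4688, A_nv = 2×(4.3125 − 1.5×1)×0.75 = 4.2188 in²; tension across gage: (2.8125 − 1×1)×0.75 = 1.3594 in². R_n = min(0.6×65×4.2188, 0.6×50×6.4688) + 1.0×65×1.3594 = min(164.53, 194.06) + 88.361 = 252.89 kips. φR_n = 0.75 × 252.89 = 189.7 kips.
Tension rupture (net): A_n = (6.125 − 2×1)×0.75 = 3.0938 in² (U = 1.0, A_e = A_n). φR_n = 0.75 × 65 × 3.0938 = 150.8 kips.
Governing: min(122.7, 255.0, 189.7, 150.8) = 122.7 kips → bolt shear.

122.7 kips (bolt shear governs)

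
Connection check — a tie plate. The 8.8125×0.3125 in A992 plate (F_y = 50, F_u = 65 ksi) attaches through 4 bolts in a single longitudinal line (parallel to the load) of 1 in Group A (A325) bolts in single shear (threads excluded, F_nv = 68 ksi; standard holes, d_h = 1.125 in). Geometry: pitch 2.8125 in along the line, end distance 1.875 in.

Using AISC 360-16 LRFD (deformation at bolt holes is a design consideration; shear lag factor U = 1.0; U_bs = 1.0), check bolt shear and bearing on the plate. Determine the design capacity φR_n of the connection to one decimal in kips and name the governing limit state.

116.5 kips (bearing governs)

Bolt shear: A_b = π(1)²/4 = 0.7854 in². φR_n = 0.75 × 68 × 0.7854 × 4 × 1 = 160.2 kips.
Bearing (0.3125 in plate, F_u = 65 ksi): end bolts L_c = 1.875 − 1.125/2 = 1.3125, R_n = min(1.2×1.3125×0.3125×65, 2.4×1×0.3125×65) = 31.992 kips/bolt; interior L_c = 2.8125 − 1.125 = 1.6875, R_n = 41.133 kips/bolt. φR_n = 0.75 × (1×31.992 + 3×41.133) = 116.5 kips.
Governing: min(160.2, 116.5) = 116.5 kips → bearing.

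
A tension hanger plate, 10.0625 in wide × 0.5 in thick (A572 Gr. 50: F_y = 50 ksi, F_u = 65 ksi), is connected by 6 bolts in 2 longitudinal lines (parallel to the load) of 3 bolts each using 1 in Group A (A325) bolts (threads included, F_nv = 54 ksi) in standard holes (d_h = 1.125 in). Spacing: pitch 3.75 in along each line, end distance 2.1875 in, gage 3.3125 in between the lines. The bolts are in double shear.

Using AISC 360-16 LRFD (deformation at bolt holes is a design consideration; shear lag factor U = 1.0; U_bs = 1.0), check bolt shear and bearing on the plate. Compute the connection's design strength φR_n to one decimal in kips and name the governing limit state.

Bolt shear: A_b = π(1)²/4 = 0.7854 in². φR_n = 0.75 × 54 × 0.7854 × 6 × 2 = 381.7 kips.
Bearing (0.5 in plate, F_u = 65 ksi): end bolts L_c = 2.1875 − 1.125/2 = 1.625, R_n = min(1.2×1.625×0.5×65, 2.4×1×0.5×65) = 63.375 kips/bolt; interior L_c = 3.75 − 1.125 = 2.625, R_n = 78 kips/bolt. φR_n = 0.75 × (2×63.375 + 4×78) = 329.1 kips.
Governing: min(381.7, 329.1) = 329.1 kips → bearing.

329.1 kips (bearing governs)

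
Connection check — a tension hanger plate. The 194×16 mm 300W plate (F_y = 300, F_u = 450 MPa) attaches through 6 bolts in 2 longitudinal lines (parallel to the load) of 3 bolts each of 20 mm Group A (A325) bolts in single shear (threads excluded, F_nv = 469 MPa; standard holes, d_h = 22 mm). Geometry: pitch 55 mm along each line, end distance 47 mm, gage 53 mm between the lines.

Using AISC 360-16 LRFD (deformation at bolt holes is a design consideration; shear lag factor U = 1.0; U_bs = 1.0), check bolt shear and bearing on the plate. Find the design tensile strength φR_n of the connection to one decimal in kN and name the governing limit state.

663.0 kN (bolt shear governs)

Bolt shear: A_b = π(20)²/4 = 314.16 mm². φR_n = 0.75 × 469 × 314.16 × 6 × 1 = 663.0 kN.
Bearing (16 mm plate, F_u = 450 MPa): end bolts L_c = 47 − 22/2 = 36, R_n = min(1.2×36×16×450, 2.4×20×16×450) = 311.04 kN/bolt; interior L_c = 55 − 22 = 33, R_n = 285.12 kN/bolt. φR_n = 0.75 × (2×311.04 + 4×285.12) = 1321.9 kN.
Governing: min(663.0, 1321.9) = 663.0 kN → bolt shear.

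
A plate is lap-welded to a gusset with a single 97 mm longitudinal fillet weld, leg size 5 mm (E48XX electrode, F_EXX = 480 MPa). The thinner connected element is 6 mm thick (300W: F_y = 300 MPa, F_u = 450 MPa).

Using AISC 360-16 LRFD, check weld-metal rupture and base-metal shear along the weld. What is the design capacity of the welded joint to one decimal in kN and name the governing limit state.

74.1 kN (weld metal governs)

Weld metal: throat = 0.707×5 = 3.535 mm, L = 97 mm. φR_n = 0.75 × 0.6 × 480 × 3.535 × 97 = 74.1 kN.
Base metal shear (6 mm plate): yield φR_n = 1.0×0.6×300×6×97 = 104.8 kN; rupture φR_n = 0.75×0.6×450×6×97 = 117.9 kN; take 104.8 kN (yield).
Governing: min(74.1, 104.8) = 74.1 kN → weld metal.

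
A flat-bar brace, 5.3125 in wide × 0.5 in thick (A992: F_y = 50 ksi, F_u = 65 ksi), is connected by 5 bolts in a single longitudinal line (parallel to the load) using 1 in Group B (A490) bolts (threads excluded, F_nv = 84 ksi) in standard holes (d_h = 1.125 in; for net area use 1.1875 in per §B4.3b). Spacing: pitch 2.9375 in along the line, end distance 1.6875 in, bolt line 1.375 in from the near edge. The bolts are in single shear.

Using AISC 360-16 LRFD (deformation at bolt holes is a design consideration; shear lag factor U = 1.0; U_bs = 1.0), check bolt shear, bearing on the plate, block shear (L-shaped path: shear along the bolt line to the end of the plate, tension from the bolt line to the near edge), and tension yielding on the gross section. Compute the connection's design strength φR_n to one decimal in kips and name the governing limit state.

Bolt shear: A_b = π(1)²/4 = 0.7854 in². φR_n = 0.75 × 84 × 0.7854 × 5 × 1 = 247.4 kips.
Bearing (0.5 in plate, F_u = 65 ksi): end bolts L_c = 1.6875 − 1.125/2 = 1.125, R_n = min(1.2×1.125×0.5×65, 2.4×1×0.5×65) = 43.875 kips/bolt; interior L_c = 2.9375 − 1.125 = 1.8125, R_n = 70.688 kips/bolt. φR_n = 0.75 × (1×43.875 + 4×70.688) = 245.0 kips.
Block shear: shear path 1×[1.6875+4×2.9375] = 1×13.4375 in, A_gv = 6.7188, A_nv = 1×(13.4375 − 4.5×1.1875)×0.5 = 4.0469 in²; tension to near edge: (1.375 − 0.5×1.1875)×0.5 = 0.39063 in². R_n = min(0.6×65×4.0469, 0.6×50×6.7188) + 1.0×65×0.39063 = min(157.83, 201.56) + 25.391 = 183.22 kips. φR_n = 0.75 × 183.22 = 137.4 kips.
Tension yield (gross): A_g = 5.3125×0.5 = 2.6563 in². φR_n = 0.90 × 50 × 2.6563 = 119.5 kips.
Governing: min(247.4, 245.0, 137.4, 119.5) = 119.5 kips → gross-section yield.

119.5 kips (gross-section yield governs)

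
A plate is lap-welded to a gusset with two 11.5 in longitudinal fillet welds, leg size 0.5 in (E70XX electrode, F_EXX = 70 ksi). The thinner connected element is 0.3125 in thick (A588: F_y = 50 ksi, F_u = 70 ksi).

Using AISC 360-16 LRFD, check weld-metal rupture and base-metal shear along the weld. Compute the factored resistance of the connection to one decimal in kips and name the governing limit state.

215.6 kips (base-metal shear governs)

Weld metal: throat = 0.707×0.5 = 0.3535 in, L = 2×11.5 = 23 in. φR_n = 0.75 × 0.6 × 70 × 0.3535 × 23 = 256.1 kips.
Base metal shear (0.3125 in plate): yield φR_n = 1.0×0.6×50×0.3125×23 = 215.6 kips; rupture φR_n = 0.75×0.6×70×0.3125×23 = 226.4 kips; take 215.6 kips (yield).
Governing: min(256.1, 215.6) = 215.6 kips → base-metal shear.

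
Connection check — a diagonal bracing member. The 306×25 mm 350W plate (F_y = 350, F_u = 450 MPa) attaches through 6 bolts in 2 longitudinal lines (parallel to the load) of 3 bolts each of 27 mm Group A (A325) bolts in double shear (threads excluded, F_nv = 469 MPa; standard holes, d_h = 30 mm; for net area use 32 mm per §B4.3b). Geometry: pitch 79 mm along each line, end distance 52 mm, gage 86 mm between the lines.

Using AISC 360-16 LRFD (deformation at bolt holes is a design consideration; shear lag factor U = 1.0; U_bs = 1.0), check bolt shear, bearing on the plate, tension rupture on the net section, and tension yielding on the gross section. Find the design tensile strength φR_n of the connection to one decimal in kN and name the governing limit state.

Bolt shear: A_b = π(27)²/4 = 572.56 mm². φR_n = 0.75 × 469 × 572.56 × 6 × 2 = 2416.8 kN.
Bearing (25 mm plate, F_u = 450 MPa): end bolts L_c = 52 − 30/2 = 37, R_n = min(1.2×37×25×450, 2.4×27×25×450) = 499.5 kN/bolt; interior L_c = 79 − 30 = 49, R_n = 661.5 kN/bolt. φR_n = 0.75 × (2×499.5 + 4×661.5) = 2733.8 kN.
Tension rupture (net): A_n = (306 − 2×32)×25 = 6050 mm² (U = 1.0, A_e = A_n). φR_n = 0.75 × 450 × 6050 = 2041.9 kN.
Tension yield (gross): A_g = 306×25 = 7650 mm². φR_n = 0.90 × 350 × 7650 = 2409.8 kN.
Governing: min(2416.8, 2733.8, 2041.9, 2409.8) = 2041.9 kN → net-section rupture.

2041.9 kN (net-section rupture governs)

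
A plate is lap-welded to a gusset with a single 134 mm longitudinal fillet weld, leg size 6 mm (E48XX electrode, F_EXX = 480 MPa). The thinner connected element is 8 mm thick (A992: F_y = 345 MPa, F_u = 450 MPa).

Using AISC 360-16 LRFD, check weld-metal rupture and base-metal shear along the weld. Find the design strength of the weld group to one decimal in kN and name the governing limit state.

122.8 kN (weld metal governs)

Weld metal: throat = 0.707×6 = 4.242 mm, L = 134 mm. φR_n = 0.75 × 0.6 × 480 × 4.242 × 134 = 122.8 kN.
Base metal shear (8 mm plate): yield φR_n = 1.0×0.6×345×8×134 = 221.9 kN; rupture φR_n = 0.75×0.6×450×8×134 = 217.1 kN; take 217.1 kN (rupture).
Governing: min(122.8, 217.1) = 122.8 kN → weld metal.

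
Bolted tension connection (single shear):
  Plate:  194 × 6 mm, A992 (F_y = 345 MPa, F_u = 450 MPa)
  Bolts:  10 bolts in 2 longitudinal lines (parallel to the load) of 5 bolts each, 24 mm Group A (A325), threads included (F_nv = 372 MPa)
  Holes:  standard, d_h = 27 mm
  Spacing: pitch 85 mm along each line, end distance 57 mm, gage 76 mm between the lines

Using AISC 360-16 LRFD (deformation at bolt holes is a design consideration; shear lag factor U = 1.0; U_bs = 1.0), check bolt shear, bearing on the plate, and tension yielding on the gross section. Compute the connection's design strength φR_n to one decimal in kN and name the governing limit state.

Bolt shear: A_b = π(24)²/4 = 452.39 mm². φR_n = 0.75 × 372 × 452.39 × 10 × 1 = 1262.2 kN.
Bearing (6 mm plate, F_u = 450 MPa): end bolts L_c = 57 − 27/2 = 43.5, R_n = min(1.2×43.5×6×450, 2.4×24×6×450) = 140.94 kN/bolt; interior L_c = 85 − 27 = 58, R_n = 155.52 kN/bolt. φR_n = 0.75 × (2×140.94 + 8×155.52) = 1144.5 kN.
Tension yield (gross): A_g = 194×6 = 1164 mm². φR_n = 0.90 × 345 × 1164 = 361.4 kN.
Governing: min(1262.2, 1144.5, 361.4) = 361.4 kN → gross-section yield.

361.4 kN (gross-section yield governs)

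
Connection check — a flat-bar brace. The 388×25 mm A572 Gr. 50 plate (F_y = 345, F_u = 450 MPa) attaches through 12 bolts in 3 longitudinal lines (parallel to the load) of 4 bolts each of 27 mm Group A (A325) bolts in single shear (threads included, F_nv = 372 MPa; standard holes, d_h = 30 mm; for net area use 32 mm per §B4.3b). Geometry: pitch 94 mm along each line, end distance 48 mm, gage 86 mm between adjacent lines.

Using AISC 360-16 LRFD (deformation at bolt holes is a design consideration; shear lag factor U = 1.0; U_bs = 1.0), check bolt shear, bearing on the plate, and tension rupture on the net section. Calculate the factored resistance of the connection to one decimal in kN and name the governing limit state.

Bolt shear: A_b = π(27)²/4 = 572.56 mm². φR_n = 0.75 × 372 × 572.56 × 12 × 1 = 1916.9 kN.
Bearing (25 mm plate, F_u = 450 MPa): end bolts L_c = 48 − 30/2 = 33, R_n = min(1.2×33×25×450, 2.4×27×25×450) = 445.5 kN/bolt; interior L_c = 94 − 30 = 64, R_n = 729 kN/bolt. φR_n = 0.75 × (3×445.5 + 9×729) = 5923.1 kN.
Tension rupture (net): A_n = (388 − 3×32)×25 = 7300 mm² (U = 1.0, A_e = A_n). φR_n = 0.75 × 450 × 7300 = 2463.8 kN.
Governing: min(1916.9, 5923.1, 2463.8) = 1916.9 kN → bolt shear.

1916.9 kN (bolt shear governs)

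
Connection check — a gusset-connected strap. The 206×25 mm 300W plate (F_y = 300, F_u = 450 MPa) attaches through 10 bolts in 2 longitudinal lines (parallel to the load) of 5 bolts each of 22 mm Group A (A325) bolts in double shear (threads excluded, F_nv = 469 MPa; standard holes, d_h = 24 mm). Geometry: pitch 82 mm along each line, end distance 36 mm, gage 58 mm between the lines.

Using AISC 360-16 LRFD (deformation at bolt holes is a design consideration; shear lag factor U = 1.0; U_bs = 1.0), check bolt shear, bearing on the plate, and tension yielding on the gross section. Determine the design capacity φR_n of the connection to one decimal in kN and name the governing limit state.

Bolt shear: A_b = π(22)²/4 = 380.13 mm². φR_n = 0.75 × 469 × 380.13 × 10 × 2 = 2674.2 kN.
Bearing (25 mm plate, F_u = 450 MPa): end bolts L_c = 36 − 24/2 = 24, R_n = min(1.2×24×25×450, 2.4×22×25×450) = 324 kN/bolt; interior L_c = 82 − 24 = 58, R_n = 594 kN/bolt. φR_n = 0.75 × (2×324 + 8×594) = 4050.0 kN.
Tension yield (gross): A_g = 206×25 = 5150 mm². φR_n = 0.90 × 300 × 5150 = 1390.5 kN.
Governing: min(2674.2, 4050.0, 1390.5) = 1390.5 kN → gross-section yield.

1390.5 kN (gross-section yield governs)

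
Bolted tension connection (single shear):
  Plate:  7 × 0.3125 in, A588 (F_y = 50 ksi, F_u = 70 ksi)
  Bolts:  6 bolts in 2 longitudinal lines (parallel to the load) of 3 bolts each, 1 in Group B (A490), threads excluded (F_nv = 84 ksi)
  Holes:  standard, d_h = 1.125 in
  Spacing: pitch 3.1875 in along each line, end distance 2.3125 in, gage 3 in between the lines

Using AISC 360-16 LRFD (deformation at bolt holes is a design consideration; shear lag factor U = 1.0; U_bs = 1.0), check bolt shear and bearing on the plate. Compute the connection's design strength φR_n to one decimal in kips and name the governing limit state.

226.4 kips (bearing governs)

Bolt shear: A_b = π(1)²/4 = 0.7854 in². φR_n = 0.75 × 84 × 0.7854 × 6 × 1 = 296.9 kips.
Bearing (0.3125 in plate, F_u = 70 ksi): end bolts L_c = 2.3125 − 1.125/2 = 1.75, R_n = min(1.2×1.75×0.3125×70, 2.4×1×0.3125×70) = 45.938 kips/bolt; interior L_c = 3.1875 − 1.125 = 2.0625, R_n = 52.5 kips/bolt. φR_n = 0.75 × (2×45.938 + 4×52.5) = 226.4 kips.
Governing: min(296.9, 226.4) = 226.4 kips → bearing.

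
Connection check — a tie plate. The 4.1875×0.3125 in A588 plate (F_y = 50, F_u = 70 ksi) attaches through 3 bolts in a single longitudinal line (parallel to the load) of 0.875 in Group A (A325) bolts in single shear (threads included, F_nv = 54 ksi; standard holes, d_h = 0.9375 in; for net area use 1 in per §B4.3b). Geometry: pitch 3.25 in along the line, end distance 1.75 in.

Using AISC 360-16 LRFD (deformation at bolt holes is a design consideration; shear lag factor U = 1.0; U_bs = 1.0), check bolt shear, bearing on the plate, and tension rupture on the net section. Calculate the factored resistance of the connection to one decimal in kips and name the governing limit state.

52.3 kips (net-section rupture governs)

Bolt shear: A_b = π(0.875)²/4 = 0.60132 in². φR_n = 0.75 × 54 × 0.60132 × 3 × 1 = 73.1 kips.
Bearing (0.3125 in plate, F_u = 70 ksi): end bolts L_c = 1.75 − 0.9375/2 = 1.28125, R_n = min(1.2×1.28125×0.3125×70, 2.4×0.875×0.3125×70) = 33.633 kips/bolt; interior L_c = 3.25 − 0.9375 = 2.3125, R_n = 45.938 kips/bolt. φR_n = 0.75 × (1×33.633 + 2×45.938) = 94.1 kips.
Tension rupture (net): A_n = (4.1875 − 1×1)×0.3125 = 0.99609 in² (U = 1.0, A_e = A_n). φR_n = 0.75 × 70 × 0.99609 = 52.3 kips.
Governing: min(73.1, 94.1, 52.3) = 52.3 kips → net-section rupture.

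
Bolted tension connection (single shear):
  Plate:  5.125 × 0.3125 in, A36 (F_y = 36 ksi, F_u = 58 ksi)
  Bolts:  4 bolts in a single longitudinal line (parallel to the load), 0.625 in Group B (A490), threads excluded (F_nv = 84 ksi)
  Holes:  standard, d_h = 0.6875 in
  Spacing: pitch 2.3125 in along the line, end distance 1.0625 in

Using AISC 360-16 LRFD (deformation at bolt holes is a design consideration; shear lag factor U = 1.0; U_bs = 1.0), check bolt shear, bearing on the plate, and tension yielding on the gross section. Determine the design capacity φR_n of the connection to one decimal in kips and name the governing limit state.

51.9 kips (gross-section yield governs)

Bolt shear: A_b = π(0.625)²/4 = 0.3068 in². φR_n = 0.75 × 84 × 0.3068 × 4 × 1 = 77.3 kips.
Bearing (0.3125 in plate, F_u = 58 ksi): end bolts L_c = 1.0625 − 0.6875/2 = 0.71875, R_n = min(1.2×0.71875×0.3125×58, 2.4×0.625×0.3125×58) = 15.633 kips/bolt; interior L_c = 2.3125 − 0.6875 = 1.625, R_n = 27.188 kips/bolt. φR_n = 0.75 × (1×15.633 + 3×27.188) = 72.9 kips.
Tension yield (gross): A_g = 5.125×0.3125 = 1.6016 in². φR_n = 0.90 × 36 × 1.6016 = 51.9 kips.
Governing: min(77.3, 72.9, 51.9) = 51.9 kips → gross-section yield.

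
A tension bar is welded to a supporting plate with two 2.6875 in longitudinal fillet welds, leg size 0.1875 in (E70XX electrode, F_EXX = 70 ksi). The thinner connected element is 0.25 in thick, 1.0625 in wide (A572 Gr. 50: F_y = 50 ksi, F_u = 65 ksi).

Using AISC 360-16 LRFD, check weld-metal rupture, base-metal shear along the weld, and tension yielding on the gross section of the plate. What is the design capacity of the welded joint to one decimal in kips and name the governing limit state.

Weld metal: throat = 0.707×0.1875 = 0.13256 in, L = 2×2.6875 = 5.375 in. φR_n = 0.75 × 0.6 × 70 × 0.13256 × 5.375 = 22.4 kips.
Base metal shear (0.25 in plate): yield φR_n = 1.0×0.6×50×0.25×5.375 = 40.3 kips; rupture φR_n = 0.75×0.6×65×0.25×5.375 = 39.3 kips; take 39.3 kips (rupture).
Tension yield (gross): A_g = 1.0625×0.25 = 0.26563 in². φR_n = 0.90 × 50 × 0.26563 = 12.0 kips.
Governing: min(22.4, 39.3, 12.0) = 12.0 kips → gross-section yield.

12.0 kips (gross-section yield governs)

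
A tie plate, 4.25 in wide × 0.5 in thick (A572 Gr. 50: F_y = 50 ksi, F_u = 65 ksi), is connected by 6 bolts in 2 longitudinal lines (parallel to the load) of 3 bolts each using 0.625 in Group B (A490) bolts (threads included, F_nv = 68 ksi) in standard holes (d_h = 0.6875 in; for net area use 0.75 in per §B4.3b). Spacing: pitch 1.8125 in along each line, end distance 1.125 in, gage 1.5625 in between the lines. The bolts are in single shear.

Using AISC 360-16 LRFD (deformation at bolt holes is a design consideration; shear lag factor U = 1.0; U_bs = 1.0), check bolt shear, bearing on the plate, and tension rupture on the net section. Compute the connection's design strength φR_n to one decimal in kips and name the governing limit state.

Bolt shear: A_b = π(0.625)²/4 = 0.3068 in². φR_n = 0.75 × 68 × 0.3068 × 6 × 1 = 93.9 kips.
Bearing (0.5 in plate, F_u = 65 ksi): end bolts L_c = 1.125 − 0.6875/2 = 0.78125, R_n = min(1.2×0.78125×0.5×65, 2.4×0.625×0.5×65) = 30.469 kips/bolt; interior L_c = 1.8125 − 0.6875 = 1.125, R_n = 43.875 kips/bolt. φR_n = 0.75 × (2×30.469 + 4×43.875) = 177.3 kips.
Tension rupture (net): A_n = (4.25 − 2×0.75)×0.5 = 1.375 in² (U = 1.0, A_e = A_n). φR_n = 0.75 × 65 × 1.375 = 67.0 kips.
Governing: min(93.9, 177.3, 67.0) = 67.0 kips → net-section rupture.

67.0 kips (net-section rupture governs)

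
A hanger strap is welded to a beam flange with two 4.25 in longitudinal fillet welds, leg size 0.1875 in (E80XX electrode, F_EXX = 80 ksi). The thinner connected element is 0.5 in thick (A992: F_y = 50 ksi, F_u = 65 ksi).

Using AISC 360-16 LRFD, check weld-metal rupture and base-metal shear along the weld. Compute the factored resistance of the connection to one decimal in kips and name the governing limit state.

40.6 kips (weld metal governs)

Weld metal: throat = 0.707×0.1875 = 0.13256 in, L = 2×4.25 = 8.5 in. φR_n = 0.75 × 0.6 × 80 × 0.13256 × 8.5 = 40.6 kips.
Base metal shear (0.5 in plate): yield φR_n = 1.0×0.6×50×0.5×8.5 = 127.5 kips; rupture φR_n = 0.75×0.6×65×0.5×8.5 = 124.3 kips; take 124.3 kips (rupture).
Governing: min(40.6, 124.3) = 40.6 kips → weld metal.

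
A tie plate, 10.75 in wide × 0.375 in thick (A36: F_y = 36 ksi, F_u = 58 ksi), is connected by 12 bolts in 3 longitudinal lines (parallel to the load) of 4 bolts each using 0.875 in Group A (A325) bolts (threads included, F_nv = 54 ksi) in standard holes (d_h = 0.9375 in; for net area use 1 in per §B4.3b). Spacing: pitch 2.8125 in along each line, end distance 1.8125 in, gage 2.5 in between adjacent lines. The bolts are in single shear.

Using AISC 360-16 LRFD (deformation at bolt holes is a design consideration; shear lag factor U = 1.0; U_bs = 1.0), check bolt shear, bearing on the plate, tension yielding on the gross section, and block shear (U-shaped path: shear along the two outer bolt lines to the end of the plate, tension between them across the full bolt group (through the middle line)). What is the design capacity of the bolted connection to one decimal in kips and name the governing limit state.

Bolt shear: A_b = π(0.875)²/4 = 0.60132 in². φR_n = 0.75 × 54 × 0.60132 × 12 × 1 = 292.2 kips.
Bearing (0.375 in plate, F_u = 58 ksi): end bolts L_c = 1.8125 − 0.9375/2 = 1.34375, R_n = min(1.2×1.34375×0.375×58, 2.4×0.875×0.375×58) = 35.072 kips/bolt; interior L_c = 2.8125 − 0.9375 = 1.875, R_n = 45.675 kips/bolt. φR_n = 0.75 × (3×35.072 + 9×45.675) = 387.2 kips.
Tension yield (gross): A_g = 10.75×0.375 = 4.0313 in². φR_n = 0.90 × 36 × 4.0313 = 130.6 kips.
Block shear: shear path 2×[1.8125+3×2.8125] = 2×10.25 in, A_gv = 7.6875, A_nv = 2×(10.25 − 3.5×1)×0.375 = 5.0625 in²; tension across gage: (5 − 2×1)×0.375 = 1.125 in². R_n = min(0.6×58×5.0625, 0.6×36×7.6875) + 1.0×58×1.125 = min(176.18, 166.05) + 65.25 = 231.3 kips. φR_n = 0.75 × 231.3 = 173.5 kips.
Governing: min(292.2, 387.2, 130.6, 173.5) = 130.6 kips → gross-section yield.

130.6 kips (gross-section yield governs)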